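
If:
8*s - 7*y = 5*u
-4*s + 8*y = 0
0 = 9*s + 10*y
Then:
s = 0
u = 0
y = 0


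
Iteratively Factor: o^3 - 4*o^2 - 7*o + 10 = (o - 1)*(o^2 - 3*o - 10) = (o - 1)*(o + 2)*(o - 5)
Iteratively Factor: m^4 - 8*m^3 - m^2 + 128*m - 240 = (m - 4)*(m^3 - 4*m^2 - 17*m + 60) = (m - 5)*(m - 4)*(m^2 + m - 12) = (m - 5)*(m - 4)*(m - 3)*(m + 4)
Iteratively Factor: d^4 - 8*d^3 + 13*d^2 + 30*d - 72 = (d - 3)*(d^3 - 5*d^2 - 2*d + 24) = (d - 4)*(d - 3)*(d^2 - d - 6) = (d - 4)*(d - 3)^2*(d + 2)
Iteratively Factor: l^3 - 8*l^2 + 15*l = (l - 3)*(l^2 - 5*l) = l*(l - 3)*(l - 5)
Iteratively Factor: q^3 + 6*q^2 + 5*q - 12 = (q - 1)*(q^2 + 7*q + 12) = (q - 1)*(q + 4)*(q + 3)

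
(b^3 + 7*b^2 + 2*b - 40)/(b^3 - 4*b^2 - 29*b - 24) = (-b^3 - 7*b^2 - 2*b + 40)/(-b^3 + 4*b^2 + 29*b + 24)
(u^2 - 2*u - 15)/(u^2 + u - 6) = (u - 5)/(u - 2)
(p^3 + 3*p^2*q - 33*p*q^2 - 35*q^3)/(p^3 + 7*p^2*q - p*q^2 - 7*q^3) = (p - 5*q)/(p - q)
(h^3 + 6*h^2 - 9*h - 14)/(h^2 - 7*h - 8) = (h^2 + 5*h - 14)/(h - 8)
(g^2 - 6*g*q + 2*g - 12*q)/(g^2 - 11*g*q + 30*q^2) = (-g - 2)/(-g + 5*q)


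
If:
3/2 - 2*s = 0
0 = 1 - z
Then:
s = 3/4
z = 1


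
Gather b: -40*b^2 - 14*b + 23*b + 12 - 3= -40*b^2 + 9*b + 9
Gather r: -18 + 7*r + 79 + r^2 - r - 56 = r^2 + 6*r + 5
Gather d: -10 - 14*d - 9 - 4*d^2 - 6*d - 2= -4*d^2 - 20*d - 21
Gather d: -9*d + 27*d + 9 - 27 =18*d - 18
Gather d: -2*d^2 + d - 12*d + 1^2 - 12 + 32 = -2*d^2 - 11*d + 21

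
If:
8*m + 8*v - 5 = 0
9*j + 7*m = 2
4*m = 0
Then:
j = 2/9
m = 0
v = 5/8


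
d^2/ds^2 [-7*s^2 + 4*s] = -14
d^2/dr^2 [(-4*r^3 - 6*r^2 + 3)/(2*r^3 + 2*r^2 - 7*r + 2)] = 2*(-8*r^6 - 168*r^5 - 84*r^4 + 150*r^2 - 210*r + 111)/(8*r^9 + 24*r^8 - 60*r^7 - 136*r^6 + 258*r^5 + 150*r^4 - 487*r^3 + 318*r^2 - 84*r + 8)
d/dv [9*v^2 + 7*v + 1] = 18*v + 7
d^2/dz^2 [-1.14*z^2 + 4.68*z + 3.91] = -2.28000000000000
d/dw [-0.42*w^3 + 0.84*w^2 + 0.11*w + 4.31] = -1.26*w^2 + 1.68*w + 0.11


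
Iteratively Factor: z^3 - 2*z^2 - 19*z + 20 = (z + 4)*(z^2 - 6*z + 5) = (z - 5)*(z + 4)*(z - 1)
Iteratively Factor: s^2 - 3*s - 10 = (s - 5)*(s + 2)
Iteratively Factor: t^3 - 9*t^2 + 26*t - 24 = (t - 3)*(t^2 - 6*t + 8) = (t - 4)*(t - 3)*(t - 2)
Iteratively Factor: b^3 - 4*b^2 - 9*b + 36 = (b - 3)*(b^2 - b - 12) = (b - 4)*(b - 3)*(b + 3)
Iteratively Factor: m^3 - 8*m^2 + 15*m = (m)*(m^2 - 8*m + 15) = m*(m - 3)*(m - 5)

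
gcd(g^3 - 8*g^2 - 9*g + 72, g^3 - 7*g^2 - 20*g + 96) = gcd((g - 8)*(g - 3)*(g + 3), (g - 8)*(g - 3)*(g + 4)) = g^2 - 11*g + 24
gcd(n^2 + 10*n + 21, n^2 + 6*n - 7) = n + 7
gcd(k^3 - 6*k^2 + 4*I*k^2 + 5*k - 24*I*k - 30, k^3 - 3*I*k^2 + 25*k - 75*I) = k + 5*I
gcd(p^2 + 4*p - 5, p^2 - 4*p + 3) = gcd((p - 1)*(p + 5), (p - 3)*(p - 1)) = p - 1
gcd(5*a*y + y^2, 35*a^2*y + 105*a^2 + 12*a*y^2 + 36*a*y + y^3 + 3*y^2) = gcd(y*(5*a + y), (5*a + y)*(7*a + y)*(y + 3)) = 5*a + y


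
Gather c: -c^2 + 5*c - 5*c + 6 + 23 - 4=25 - c^2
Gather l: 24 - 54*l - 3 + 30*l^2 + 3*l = 30*l^2 - 51*l + 21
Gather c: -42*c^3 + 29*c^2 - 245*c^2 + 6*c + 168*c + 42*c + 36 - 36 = -42*c^3 - 216*c^2 + 216*c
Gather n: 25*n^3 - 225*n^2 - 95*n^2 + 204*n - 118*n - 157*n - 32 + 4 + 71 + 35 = 25*n^3 - 320*n^2 - 71*n + 78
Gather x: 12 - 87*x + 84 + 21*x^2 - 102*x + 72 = 21*x^2 - 189*x + 168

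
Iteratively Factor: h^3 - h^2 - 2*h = (h)*(h^2 - h - 2) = h*(h + 1)*(h - 2)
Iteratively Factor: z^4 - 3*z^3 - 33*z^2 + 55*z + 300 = (z + 4)*(z^3 - 7*z^2 - 5*z + 75) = (z - 5)*(z + 4)*(z^2 - 2*z - 15) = (z - 5)^2*(z + 4)*(z + 3)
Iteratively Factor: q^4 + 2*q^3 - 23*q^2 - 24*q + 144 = (q - 3)*(q^3 + 5*q^2 - 8*q - 48) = (q - 3)^2*(q^2 + 8*q + 16) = (q - 3)^2*(q + 4)*(q + 4)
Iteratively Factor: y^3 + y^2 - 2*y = (y)*(y^2 + y - 2) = y*(y + 2)*(y - 1)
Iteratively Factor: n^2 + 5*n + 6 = (n + 2)*(n + 3)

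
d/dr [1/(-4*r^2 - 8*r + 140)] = (r + 1)/(2*(r^2 + 2*r - 35)^2)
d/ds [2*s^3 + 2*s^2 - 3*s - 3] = 6*s^2 + 4*s - 3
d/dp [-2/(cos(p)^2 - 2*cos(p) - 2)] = 4*(1 - cos(p))*sin(p)/(sin(p)^2 + 2*cos(p) + 1)^2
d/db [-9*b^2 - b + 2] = -18*b - 1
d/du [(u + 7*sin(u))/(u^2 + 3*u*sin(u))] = (4*u^2*cos(u) - u^2 - 14*u*sin(u) - 21*sin(u)^2)/(u^2*(u + 3*sin(u))^2)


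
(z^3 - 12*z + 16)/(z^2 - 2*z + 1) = (z^3 - 12*z + 16)/(z^2 - 2*z + 1)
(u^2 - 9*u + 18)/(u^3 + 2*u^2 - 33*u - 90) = (u - 3)/(u^2 + 8*u + 15)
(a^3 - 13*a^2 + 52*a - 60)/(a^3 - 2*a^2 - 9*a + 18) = (a^2 - 11*a + 30)/(a^2 - 9)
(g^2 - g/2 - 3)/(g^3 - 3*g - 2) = (g + 3/2)/(g^2 + 2*g + 1)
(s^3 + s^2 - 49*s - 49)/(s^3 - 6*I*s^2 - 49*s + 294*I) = (s + 1)/(s - 6*I)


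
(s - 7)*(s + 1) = s^2 - 6*s - 7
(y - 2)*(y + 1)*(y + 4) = y^3 + 3*y^2 - 6*y - 8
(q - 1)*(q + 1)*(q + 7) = q^3 + 7*q^2 - q - 7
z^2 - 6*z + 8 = (z - 4)*(z - 2)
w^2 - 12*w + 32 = (w - 8)*(w - 4)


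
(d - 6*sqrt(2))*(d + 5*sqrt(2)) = d^2 - sqrt(2)*d - 60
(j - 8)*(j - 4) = j^2 - 12*j + 32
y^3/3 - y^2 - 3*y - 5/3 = (y/3 + 1/3)*(y - 5)*(y + 1)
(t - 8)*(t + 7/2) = t^2 - 9*t/2 - 28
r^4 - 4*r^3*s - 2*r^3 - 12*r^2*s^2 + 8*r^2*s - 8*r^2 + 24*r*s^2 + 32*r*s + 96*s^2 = (r - 4)*(r + 2)*(r - 6*s)*(r + 2*s)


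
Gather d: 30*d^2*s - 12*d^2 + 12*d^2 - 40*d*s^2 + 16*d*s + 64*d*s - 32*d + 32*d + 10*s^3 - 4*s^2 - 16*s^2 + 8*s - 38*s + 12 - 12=30*d^2*s + d*(-40*s^2 + 80*s) + 10*s^3 - 20*s^2 - 30*s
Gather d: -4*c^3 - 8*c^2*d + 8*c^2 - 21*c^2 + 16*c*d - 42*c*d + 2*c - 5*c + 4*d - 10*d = -4*c^3 - 13*c^2 - 3*c + d*(-8*c^2 - 26*c - 6)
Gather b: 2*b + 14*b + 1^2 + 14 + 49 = 16*b + 64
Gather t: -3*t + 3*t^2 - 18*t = 3*t^2 - 21*t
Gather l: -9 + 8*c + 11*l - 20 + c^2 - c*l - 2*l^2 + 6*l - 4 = c^2 + 8*c - 2*l^2 + l*(17 - c) - 33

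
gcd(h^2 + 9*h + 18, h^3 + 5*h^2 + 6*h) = h + 3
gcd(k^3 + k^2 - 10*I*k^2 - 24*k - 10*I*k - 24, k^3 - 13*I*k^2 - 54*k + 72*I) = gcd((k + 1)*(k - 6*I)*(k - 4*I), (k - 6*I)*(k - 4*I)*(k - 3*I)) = k^2 - 10*I*k - 24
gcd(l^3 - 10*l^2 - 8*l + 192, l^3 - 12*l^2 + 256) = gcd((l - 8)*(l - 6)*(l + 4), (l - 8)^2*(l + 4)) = l^2 - 4*l - 32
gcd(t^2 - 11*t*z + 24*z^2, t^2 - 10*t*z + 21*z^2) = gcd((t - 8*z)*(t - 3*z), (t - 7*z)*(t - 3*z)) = -t + 3*z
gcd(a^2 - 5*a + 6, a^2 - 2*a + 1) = 1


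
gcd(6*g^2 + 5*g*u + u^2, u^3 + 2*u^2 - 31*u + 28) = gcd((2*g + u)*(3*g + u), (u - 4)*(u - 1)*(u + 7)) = 1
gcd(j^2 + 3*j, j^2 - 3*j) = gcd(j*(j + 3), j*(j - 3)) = j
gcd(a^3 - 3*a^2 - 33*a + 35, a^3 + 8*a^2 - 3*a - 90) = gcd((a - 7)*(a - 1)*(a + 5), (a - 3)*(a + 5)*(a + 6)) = a + 5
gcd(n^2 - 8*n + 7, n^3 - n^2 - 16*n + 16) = n - 1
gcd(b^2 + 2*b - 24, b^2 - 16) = b - 4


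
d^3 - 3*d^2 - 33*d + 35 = (d - 7)*(d - 1)*(d + 5)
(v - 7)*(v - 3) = v^2 - 10*v + 21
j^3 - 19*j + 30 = (j - 3)*(j - 2)*(j + 5)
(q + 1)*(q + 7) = q^2 + 8*q + 7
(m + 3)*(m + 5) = m^2 + 8*m + 15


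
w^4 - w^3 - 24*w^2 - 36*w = w*(w - 6)*(w + 2)*(w + 3)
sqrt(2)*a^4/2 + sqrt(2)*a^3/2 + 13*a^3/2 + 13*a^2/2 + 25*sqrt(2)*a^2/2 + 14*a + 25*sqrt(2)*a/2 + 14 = (a + sqrt(2))*(a + 2*sqrt(2))*(a + 7*sqrt(2)/2)*(sqrt(2)*a/2 + sqrt(2)/2)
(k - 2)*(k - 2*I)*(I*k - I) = I*k^3 + 2*k^2 - 3*I*k^2 - 6*k + 2*I*k + 4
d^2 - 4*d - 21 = (d - 7)*(d + 3)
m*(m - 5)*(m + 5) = m^3 - 25*m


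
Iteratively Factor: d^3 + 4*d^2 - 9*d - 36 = (d - 3)*(d^2 + 7*d + 12) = (d - 3)*(d + 4)*(d + 3)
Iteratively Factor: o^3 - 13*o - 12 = (o + 3)*(o^2 - 3*o - 4) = (o - 4)*(o + 3)*(o + 1)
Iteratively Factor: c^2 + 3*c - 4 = (c - 1)*(c + 4)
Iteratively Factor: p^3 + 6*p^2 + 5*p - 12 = (p + 3)*(p^2 + 3*p - 4) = (p - 1)*(p + 3)*(p + 4)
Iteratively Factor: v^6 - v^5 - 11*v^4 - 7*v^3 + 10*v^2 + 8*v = (v + 1)*(v^5 - 2*v^4 - 9*v^3 + 2*v^2 + 8*v) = (v + 1)^2*(v^4 - 3*v^3 - 6*v^2 + 8*v) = v*(v + 1)^2*(v^3 - 3*v^2 - 6*v + 8) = v*(v - 4)*(v + 1)^2*(v^2 + v - 2) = v*(v - 4)*(v - 1)*(v + 1)^2*(v + 2)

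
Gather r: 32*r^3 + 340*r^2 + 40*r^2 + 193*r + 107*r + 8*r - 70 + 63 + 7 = 32*r^3 + 380*r^2 + 308*r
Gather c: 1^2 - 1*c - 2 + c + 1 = 0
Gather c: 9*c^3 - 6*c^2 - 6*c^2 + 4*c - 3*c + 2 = 9*c^3 - 12*c^2 + c + 2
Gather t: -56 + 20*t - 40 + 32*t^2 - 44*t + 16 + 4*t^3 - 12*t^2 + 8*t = 4*t^3 + 20*t^2 - 16*t - 80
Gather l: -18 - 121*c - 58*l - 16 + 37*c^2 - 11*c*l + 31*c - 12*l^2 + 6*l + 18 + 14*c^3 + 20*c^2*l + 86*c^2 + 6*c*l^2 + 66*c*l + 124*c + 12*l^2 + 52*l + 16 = 14*c^3 + 123*c^2 + 6*c*l^2 + 34*c + l*(20*c^2 + 55*c)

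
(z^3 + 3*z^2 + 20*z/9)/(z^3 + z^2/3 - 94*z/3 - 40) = z*(3*z + 5)/(3*(z^2 - z - 30))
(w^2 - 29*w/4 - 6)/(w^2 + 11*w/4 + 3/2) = (w - 8)/(w + 2)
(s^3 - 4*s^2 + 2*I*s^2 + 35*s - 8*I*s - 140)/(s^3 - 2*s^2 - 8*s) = (s^2 + 2*I*s + 35)/(s*(s + 2))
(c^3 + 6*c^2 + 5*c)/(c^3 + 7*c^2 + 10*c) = (c + 1)/(c + 2)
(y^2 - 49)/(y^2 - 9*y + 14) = (y + 7)/(y - 2)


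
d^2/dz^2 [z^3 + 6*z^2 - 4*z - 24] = 6*z + 12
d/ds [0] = 0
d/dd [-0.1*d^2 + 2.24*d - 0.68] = 2.24 - 0.2*d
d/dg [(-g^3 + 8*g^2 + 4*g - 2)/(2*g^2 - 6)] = (-g^4 + 5*g^2 - 44*g - 12)/(2*(g^4 - 6*g^2 + 9))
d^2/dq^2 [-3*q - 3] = 0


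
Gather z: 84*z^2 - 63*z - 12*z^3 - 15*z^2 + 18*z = -12*z^3 + 69*z^2 - 45*z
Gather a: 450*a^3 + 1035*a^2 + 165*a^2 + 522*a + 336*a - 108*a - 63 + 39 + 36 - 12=450*a^3 + 1200*a^2 + 750*a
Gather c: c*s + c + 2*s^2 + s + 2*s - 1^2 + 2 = c*(s + 1) + 2*s^2 + 3*s + 1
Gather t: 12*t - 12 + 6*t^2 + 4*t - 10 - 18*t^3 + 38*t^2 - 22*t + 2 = -18*t^3 + 44*t^2 - 6*t - 20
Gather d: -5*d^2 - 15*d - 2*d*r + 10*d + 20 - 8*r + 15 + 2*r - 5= -5*d^2 + d*(-2*r - 5) - 6*r + 30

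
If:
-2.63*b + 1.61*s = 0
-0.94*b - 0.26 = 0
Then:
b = -0.28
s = -0.45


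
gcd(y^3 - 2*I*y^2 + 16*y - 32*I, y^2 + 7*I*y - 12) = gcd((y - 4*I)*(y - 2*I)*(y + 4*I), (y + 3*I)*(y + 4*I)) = y + 4*I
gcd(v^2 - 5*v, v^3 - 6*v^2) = v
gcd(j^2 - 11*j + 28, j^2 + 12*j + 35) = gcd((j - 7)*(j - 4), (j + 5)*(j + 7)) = 1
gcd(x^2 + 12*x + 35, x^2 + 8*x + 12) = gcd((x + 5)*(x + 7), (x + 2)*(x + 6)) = 1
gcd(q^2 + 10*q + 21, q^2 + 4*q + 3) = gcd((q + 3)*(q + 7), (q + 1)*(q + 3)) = q + 3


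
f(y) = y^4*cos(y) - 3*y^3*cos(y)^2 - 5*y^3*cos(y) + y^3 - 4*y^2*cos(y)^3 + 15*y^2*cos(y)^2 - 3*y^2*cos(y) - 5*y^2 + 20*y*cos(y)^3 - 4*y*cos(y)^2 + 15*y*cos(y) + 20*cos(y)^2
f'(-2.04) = -70.36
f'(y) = -y^4*sin(y) + 6*y^3*sin(y)*cos(y) + 5*y^3*sin(y) + 4*y^3*cos(y) + 12*y^2*sin(y)*cos(y)^2 - 30*y^2*sin(y)*cos(y) + 3*y^2*sin(y) - 9*y^2*cos(y)^2 - 15*y^2*cos(y) + 3*y^2 - 60*y*sin(y)*cos(y)^2 + 8*y*sin(y)*cos(y) - 15*y*sin(y) - 8*y*cos(y)^3 + 30*y*cos(y)^2 - 6*y*cos(y) - 10*y - 40*sin(y)*cos(y) + 20*cos(y)^3 - 4*cos(y)^2 + 15*cos(y)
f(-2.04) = -7.80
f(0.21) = 25.39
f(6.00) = 101.61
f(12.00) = 8627.41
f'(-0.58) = 20.73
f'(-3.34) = 241.32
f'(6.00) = 154.38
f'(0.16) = 22.52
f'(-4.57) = -390.43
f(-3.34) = 89.57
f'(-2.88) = -106.18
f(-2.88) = 112.78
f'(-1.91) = -36.27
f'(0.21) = 18.72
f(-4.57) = -297.52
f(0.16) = 24.36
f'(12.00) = 6765.06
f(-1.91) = -14.68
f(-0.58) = 2.89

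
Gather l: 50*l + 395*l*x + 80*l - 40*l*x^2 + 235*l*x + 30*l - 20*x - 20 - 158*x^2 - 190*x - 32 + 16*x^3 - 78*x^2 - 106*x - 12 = l*(-40*x^2 + 630*x + 160) + 16*x^3 - 236*x^2 - 316*x - 64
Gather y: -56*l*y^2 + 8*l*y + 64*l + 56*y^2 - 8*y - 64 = 64*l + y^2*(56 - 56*l) + y*(8*l - 8) - 64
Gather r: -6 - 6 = -12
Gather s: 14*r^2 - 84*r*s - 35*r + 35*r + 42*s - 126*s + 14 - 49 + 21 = 14*r^2 + s*(-84*r - 84) - 14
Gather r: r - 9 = r - 9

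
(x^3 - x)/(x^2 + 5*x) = (x^2 - 1)/(x + 5)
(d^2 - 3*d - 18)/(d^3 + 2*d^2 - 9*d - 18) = (d - 6)/(d^2 - d - 6)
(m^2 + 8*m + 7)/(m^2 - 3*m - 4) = (m + 7)/(m - 4)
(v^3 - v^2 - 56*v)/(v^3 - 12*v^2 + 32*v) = (v + 7)/(v - 4)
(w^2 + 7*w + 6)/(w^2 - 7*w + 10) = (w^2 + 7*w + 6)/(w^2 - 7*w + 10)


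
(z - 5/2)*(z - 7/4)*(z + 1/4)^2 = z^4 - 15*z^3/4 + 37*z^2/16 + 123*z/64 + 35/128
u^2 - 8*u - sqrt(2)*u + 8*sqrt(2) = (u - 8)*(u - sqrt(2))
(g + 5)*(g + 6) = g^2 + 11*g + 30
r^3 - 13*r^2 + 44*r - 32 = (r - 8)*(r - 4)*(r - 1)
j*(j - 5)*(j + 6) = j^3 + j^2 - 30*j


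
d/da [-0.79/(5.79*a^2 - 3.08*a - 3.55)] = (9.1482*a - 2.4332)/(-5.79*a^2 + 3.08*a + 3.55)^2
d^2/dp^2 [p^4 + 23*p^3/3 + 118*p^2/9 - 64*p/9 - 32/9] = 12*p^2 + 46*p + 236/9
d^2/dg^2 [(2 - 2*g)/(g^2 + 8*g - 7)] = 4*(-4*(g - 1)*(g + 4)^2 + (3*g + 7)*(g^2 + 8*g - 7))/(g^2 + 8*g - 7)^3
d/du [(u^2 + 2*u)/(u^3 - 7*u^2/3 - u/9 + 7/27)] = 27*(-27*u^4 - 108*u^3 + 123*u^2 + 14*u + 14)/(729*u^6 - 3402*u^5 + 3807*u^4 + 756*u^3 - 873*u^2 - 42*u + 49)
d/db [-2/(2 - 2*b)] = -1/(b - 1)^2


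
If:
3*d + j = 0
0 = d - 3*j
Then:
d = 0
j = 0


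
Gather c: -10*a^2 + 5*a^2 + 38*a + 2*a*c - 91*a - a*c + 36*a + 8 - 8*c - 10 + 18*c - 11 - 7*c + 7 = -5*a^2 - 17*a + c*(a + 3) - 6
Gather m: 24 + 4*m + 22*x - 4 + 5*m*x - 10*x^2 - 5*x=m*(5*x + 4) - 10*x^2 + 17*x + 20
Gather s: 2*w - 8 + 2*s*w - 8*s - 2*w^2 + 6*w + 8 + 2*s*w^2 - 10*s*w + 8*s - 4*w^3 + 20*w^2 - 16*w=s*(2*w^2 - 8*w) - 4*w^3 + 18*w^2 - 8*w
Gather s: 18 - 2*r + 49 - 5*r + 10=77 - 7*r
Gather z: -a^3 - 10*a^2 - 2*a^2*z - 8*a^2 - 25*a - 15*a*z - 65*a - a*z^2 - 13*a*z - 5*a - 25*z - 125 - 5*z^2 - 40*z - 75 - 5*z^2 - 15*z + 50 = -a^3 - 18*a^2 - 95*a + z^2*(-a - 10) + z*(-2*a^2 - 28*a - 80) - 150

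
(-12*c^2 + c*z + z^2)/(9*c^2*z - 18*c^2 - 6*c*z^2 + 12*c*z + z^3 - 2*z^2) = (4*c + z)/(-3*c*z + 6*c + z^2 - 2*z)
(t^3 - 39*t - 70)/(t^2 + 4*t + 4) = (t^2 - 2*t - 35)/(t + 2)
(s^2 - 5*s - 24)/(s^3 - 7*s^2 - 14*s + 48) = 1/(s - 2)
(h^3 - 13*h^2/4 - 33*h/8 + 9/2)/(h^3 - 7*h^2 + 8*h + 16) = (8*h^2 + 6*h - 9)/(8*(h^2 - 3*h - 4))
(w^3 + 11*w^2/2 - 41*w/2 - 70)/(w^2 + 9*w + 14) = (w^2 - 3*w/2 - 10)/(w + 2)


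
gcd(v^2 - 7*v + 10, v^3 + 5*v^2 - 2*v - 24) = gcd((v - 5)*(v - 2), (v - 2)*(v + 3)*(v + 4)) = v - 2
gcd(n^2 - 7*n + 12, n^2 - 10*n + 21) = n - 3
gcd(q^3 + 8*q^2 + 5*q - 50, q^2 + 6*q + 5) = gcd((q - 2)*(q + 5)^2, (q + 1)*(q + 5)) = q + 5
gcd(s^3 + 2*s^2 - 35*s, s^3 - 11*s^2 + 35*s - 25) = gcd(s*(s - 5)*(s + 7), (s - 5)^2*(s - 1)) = s - 5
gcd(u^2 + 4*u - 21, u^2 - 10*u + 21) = u - 3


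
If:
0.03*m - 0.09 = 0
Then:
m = 3.00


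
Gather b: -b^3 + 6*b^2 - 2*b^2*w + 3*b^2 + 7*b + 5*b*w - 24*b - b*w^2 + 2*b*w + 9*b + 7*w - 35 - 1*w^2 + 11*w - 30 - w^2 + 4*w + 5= -b^3 + b^2*(9 - 2*w) + b*(-w^2 + 7*w - 8) - 2*w^2 + 22*w - 60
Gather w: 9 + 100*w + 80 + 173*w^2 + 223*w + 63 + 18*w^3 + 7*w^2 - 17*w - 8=18*w^3 + 180*w^2 + 306*w + 144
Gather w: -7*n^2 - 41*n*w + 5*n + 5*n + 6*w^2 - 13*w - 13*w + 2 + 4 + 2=-7*n^2 + 10*n + 6*w^2 + w*(-41*n - 26) + 8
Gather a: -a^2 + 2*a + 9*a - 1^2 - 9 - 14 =-a^2 + 11*a - 24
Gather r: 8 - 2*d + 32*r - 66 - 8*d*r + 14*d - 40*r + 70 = 12*d + r*(-8*d - 8) + 12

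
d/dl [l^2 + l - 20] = 2*l + 1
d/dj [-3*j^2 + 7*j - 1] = 7 - 6*j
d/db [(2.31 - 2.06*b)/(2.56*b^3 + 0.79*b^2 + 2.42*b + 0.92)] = (10.5472*b^3 - 16.1134*b^2 - 3.6498*b - 7.4854)/(6.5536*b^6 + 4.0448*b^5 + 13.0145*b^4 + 8.534*b^3 + 7.31*b^2 + 4.4528*b + 0.8464)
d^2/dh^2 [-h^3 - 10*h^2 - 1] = -6*h - 20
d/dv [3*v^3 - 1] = 9*v^2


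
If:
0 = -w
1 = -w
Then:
No Solution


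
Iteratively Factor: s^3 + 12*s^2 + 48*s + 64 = (s + 4)*(s^2 + 8*s + 16) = (s + 4)^2*(s + 4)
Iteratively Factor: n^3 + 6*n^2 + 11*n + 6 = (n + 3)*(n^2 + 3*n + 2) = (n + 2)*(n + 3)*(n + 1)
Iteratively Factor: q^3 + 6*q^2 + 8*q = (q + 2)*(q^2 + 4*q) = q*(q + 2)*(q + 4)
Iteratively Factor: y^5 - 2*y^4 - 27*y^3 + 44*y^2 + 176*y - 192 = (y - 1)*(y^4 - y^3 - 28*y^2 + 16*y + 192) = (y - 4)*(y - 1)*(y^3 + 3*y^2 - 16*y - 48) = (y - 4)*(y - 1)*(y + 3)*(y^2 - 16) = (y - 4)^2*(y - 1)*(y + 3)*(y + 4)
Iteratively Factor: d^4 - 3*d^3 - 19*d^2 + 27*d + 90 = (d + 3)*(d^3 - 6*d^2 - d + 30) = (d - 5)*(d + 3)*(d^2 - d - 6) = (d - 5)*(d - 3)*(d + 3)*(d + 2)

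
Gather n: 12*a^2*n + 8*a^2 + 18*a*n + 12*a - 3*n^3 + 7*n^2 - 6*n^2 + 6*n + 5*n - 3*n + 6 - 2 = 8*a^2 + 12*a - 3*n^3 + n^2 + n*(12*a^2 + 18*a + 8) + 4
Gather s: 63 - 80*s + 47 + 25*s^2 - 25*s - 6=25*s^2 - 105*s + 104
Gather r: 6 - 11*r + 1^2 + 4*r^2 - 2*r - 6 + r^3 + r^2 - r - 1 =r^3 + 5*r^2 - 14*r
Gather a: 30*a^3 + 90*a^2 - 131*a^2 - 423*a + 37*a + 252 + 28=30*a^3 - 41*a^2 - 386*a + 280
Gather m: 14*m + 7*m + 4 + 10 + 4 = 21*m + 18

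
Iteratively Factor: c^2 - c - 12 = (c - 4)*(c + 3)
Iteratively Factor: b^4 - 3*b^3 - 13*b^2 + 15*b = (b + 3)*(b^3 - 6*b^2 + 5*b) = (b - 1)*(b + 3)*(b^2 - 5*b) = (b - 5)*(b - 1)*(b + 3)*(b)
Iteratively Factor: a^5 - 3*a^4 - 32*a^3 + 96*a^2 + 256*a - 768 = (a + 4)*(a^4 - 7*a^3 - 4*a^2 + 112*a - 192) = (a - 4)*(a + 4)*(a^3 - 3*a^2 - 16*a + 48) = (a - 4)*(a - 3)*(a + 4)*(a^2 - 16) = (a - 4)*(a - 3)*(a + 4)^2*(a - 4)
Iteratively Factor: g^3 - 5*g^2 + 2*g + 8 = (g + 1)*(g^2 - 6*g + 8) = (g - 4)*(g + 1)*(g - 2)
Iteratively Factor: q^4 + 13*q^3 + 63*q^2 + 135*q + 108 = (q + 3)*(q^3 + 10*q^2 + 33*q + 36) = (q + 3)*(q + 4)*(q^2 + 6*q + 9) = (q + 3)^2*(q + 4)*(q + 3)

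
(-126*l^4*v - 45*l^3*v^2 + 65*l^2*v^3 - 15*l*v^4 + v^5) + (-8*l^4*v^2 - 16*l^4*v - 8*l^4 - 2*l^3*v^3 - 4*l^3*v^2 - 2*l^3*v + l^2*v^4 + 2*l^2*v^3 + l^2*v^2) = -8*l^4*v^2 - 142*l^4*v - 8*l^4 - 2*l^3*v^3 - 49*l^3*v^2 - 2*l^3*v + l^2*v^4 + 67*l^2*v^3 + l^2*v^2 - 15*l*v^4 + v^5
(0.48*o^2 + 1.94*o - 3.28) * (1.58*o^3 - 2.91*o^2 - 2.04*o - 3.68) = 0.7584*o^5 + 1.6684*o^4 - 11.807*o^3 + 3.8208*o^2 - 0.448*o + 12.0704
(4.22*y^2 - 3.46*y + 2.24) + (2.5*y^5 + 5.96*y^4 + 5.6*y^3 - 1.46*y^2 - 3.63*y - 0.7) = 2.5*y^5 + 5.96*y^4 + 5.6*y^3 + 2.76*y^2 - 7.09*y + 1.54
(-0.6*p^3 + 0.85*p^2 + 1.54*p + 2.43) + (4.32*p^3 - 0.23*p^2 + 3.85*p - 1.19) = 3.72*p^3 + 0.62*p^2 + 5.39*p + 1.24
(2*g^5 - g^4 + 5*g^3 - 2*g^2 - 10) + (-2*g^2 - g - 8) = 2*g^5 - g^4 + 5*g^3 - 4*g^2 - g - 18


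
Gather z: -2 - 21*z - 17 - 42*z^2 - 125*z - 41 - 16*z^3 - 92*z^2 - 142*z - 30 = -16*z^3 - 134*z^2 - 288*z - 90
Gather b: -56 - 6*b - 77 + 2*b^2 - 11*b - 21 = 2*b^2 - 17*b - 154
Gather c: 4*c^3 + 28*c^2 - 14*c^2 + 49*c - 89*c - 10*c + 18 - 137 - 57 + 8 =4*c^3 + 14*c^2 - 50*c - 168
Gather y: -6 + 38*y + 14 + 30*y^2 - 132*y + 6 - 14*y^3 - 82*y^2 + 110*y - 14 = -14*y^3 - 52*y^2 + 16*y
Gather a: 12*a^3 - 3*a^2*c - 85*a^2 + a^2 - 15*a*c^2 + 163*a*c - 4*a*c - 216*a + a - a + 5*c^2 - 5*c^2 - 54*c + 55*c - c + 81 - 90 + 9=12*a^3 + a^2*(-3*c - 84) + a*(-15*c^2 + 159*c - 216)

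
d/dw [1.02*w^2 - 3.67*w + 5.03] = 2.04*w - 3.67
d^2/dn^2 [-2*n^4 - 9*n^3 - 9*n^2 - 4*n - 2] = -24*n^2 - 54*n - 18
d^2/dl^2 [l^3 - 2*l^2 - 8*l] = 6*l - 4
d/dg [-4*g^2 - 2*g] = -8*g - 2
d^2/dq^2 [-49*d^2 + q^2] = 2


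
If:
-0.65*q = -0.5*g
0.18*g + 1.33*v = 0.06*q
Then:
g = -9.9367816091954*v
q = -7.64367816091954*v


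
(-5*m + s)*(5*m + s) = -25*m^2 + s^2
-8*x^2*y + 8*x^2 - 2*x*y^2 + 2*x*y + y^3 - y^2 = (-4*x + y)*(2*x + y)*(y - 1)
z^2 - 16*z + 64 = (z - 8)^2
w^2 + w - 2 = (w - 1)*(w + 2)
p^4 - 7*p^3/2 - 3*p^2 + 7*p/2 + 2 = (p - 4)*(p - 1)*(p + 1/2)*(p + 1)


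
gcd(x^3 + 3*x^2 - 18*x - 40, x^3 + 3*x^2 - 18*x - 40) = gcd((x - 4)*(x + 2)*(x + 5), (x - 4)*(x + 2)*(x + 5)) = x^3 + 3*x^2 - 18*x - 40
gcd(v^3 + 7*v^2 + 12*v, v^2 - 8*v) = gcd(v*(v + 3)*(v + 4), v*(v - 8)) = v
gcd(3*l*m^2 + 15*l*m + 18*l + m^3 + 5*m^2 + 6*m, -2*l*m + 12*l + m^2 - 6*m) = 1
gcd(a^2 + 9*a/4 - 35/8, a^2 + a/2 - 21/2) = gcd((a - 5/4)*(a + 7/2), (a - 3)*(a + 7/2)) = a + 7/2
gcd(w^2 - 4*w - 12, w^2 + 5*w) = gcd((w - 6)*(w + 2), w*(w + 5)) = 1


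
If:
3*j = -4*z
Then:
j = -4*z/3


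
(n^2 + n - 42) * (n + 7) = n^3 + 8*n^2 - 35*n - 294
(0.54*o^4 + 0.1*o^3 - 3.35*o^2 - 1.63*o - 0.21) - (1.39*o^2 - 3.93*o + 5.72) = 0.54*o^4 + 0.1*o^3 - 4.74*o^2 + 2.3*o - 5.93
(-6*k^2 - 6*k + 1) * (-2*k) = 12*k^3 + 12*k^2 - 2*k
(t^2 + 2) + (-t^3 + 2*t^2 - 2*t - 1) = -t^3 + 3*t^2 - 2*t + 1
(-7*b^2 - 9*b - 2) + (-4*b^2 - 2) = -11*b^2 - 9*b - 4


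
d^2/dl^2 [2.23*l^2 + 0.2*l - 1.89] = 4.46000000000000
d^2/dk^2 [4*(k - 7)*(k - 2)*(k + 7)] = 24*k - 16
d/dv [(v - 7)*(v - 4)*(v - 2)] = 3*v^2 - 26*v + 50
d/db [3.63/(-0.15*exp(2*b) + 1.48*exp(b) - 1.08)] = (1.089*exp(b) - 5.3724)*exp(b)/(0.15*exp(2*b) - 1.48*exp(b) + 1.08)^2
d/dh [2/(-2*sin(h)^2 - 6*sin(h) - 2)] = (2*sin(h) + 3)*cos(h)/(sin(h)^2 + 3*sin(h) + 1)^2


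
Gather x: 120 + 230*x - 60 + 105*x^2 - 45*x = 105*x^2 + 185*x + 60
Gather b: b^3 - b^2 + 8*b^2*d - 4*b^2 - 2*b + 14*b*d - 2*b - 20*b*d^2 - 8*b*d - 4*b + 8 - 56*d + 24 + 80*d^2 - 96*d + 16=b^3 + b^2*(8*d - 5) + b*(-20*d^2 + 6*d - 8) + 80*d^2 - 152*d + 48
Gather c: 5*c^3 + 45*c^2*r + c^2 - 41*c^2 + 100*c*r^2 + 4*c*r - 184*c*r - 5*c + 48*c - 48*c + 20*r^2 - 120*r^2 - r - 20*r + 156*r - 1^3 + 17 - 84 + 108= 5*c^3 + c^2*(45*r - 40) + c*(100*r^2 - 180*r - 5) - 100*r^2 + 135*r + 40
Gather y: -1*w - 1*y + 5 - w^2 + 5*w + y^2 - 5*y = -w^2 + 4*w + y^2 - 6*y + 5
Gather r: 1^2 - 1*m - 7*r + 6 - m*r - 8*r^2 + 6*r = -m - 8*r^2 + r*(-m - 1) + 7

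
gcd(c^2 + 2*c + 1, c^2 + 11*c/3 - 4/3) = 1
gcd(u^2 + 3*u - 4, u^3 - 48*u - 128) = u + 4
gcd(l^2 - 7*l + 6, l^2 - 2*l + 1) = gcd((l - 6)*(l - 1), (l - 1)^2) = l - 1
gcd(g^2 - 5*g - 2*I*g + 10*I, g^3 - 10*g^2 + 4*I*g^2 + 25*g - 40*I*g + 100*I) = g - 5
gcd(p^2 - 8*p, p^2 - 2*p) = p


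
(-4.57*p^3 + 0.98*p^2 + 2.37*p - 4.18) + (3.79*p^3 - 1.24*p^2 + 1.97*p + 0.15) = -0.78*p^3 - 0.26*p^2 + 4.34*p - 4.03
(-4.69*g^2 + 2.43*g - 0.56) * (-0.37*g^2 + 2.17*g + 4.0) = 1.7353*g^4 - 11.0764*g^3 - 13.2797*g^2 + 8.5048*g - 2.24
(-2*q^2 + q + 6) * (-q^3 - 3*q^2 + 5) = 2*q^5 + 5*q^4 - 9*q^3 - 28*q^2 + 5*q + 30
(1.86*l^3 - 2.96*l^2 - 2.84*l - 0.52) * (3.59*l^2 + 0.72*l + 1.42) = 6.6774*l^5 - 9.2872*l^4 - 9.6856*l^3 - 8.1148*l^2 - 4.4072*l - 0.7384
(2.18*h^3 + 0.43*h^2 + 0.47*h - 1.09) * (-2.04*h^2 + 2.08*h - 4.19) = -4.4472*h^5 + 3.6572*h^4 - 9.1986*h^3 + 1.3995*h^2 - 4.2365*h + 4.5671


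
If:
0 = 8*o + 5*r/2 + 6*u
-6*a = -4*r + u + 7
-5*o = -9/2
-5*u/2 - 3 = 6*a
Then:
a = 145/486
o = 9/10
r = 232/135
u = -776/405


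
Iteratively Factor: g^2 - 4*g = (g)*(g - 4)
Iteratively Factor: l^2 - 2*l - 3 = (l + 1)*(l - 3)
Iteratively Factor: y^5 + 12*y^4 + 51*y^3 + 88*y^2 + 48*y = (y + 4)*(y^4 + 8*y^3 + 19*y^2 + 12*y) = (y + 1)*(y + 4)*(y^3 + 7*y^2 + 12*y) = y*(y + 1)*(y + 4)*(y^2 + 7*y + 12) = y*(y + 1)*(y + 3)*(y + 4)*(y + 4)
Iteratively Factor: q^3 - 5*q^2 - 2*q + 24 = (q - 4)*(q^2 - q - 6) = (q - 4)*(q - 3)*(q + 2)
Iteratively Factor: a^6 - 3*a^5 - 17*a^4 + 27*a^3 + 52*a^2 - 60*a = (a + 3)*(a^5 - 6*a^4 + a^3 + 24*a^2 - 20*a) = (a - 1)*(a + 3)*(a^4 - 5*a^3 - 4*a^2 + 20*a) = (a - 5)*(a - 1)*(a + 3)*(a^3 - 4*a) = (a - 5)*(a - 2)*(a - 1)*(a + 3)*(a^2 + 2*a) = (a - 5)*(a - 2)*(a - 1)*(a + 2)*(a + 3)*(a)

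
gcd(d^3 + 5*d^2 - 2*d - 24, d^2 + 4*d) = d + 4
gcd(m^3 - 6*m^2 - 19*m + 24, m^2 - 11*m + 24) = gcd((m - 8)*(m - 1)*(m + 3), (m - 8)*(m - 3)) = m - 8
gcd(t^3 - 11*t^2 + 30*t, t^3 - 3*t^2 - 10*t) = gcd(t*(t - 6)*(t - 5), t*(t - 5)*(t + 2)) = t^2 - 5*t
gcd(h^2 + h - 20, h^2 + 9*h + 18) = 1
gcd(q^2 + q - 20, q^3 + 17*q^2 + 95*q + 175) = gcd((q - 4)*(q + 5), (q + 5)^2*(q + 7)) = q + 5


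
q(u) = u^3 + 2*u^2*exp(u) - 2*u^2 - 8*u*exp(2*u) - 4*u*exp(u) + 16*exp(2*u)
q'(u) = 2*u^2*exp(u) + 3*u^2 - 16*u*exp(2*u) - 4*u + 24*exp(2*u) - 4*exp(u)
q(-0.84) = 4.29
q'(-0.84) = 11.34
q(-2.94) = -41.05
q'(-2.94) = 38.59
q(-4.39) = -122.45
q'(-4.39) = 75.82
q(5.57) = -1956426.80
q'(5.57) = -4469617.23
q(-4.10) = -101.70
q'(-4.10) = 67.35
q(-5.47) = -223.16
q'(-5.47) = 111.88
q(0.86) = 45.45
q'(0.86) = 50.01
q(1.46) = 72.16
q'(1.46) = 13.55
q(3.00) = -3097.92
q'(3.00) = -9386.09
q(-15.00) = -3825.00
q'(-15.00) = 735.00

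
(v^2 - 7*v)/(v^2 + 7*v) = (v - 7)/(v + 7)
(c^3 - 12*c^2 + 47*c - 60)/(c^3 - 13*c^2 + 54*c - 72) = (c - 5)/(c - 6)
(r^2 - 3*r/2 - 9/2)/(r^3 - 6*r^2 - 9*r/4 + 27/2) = 2*(r - 3)/(2*r^2 - 15*r + 18)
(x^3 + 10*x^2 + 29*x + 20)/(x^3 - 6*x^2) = (x^3 + 10*x^2 + 29*x + 20)/(x^2*(x - 6))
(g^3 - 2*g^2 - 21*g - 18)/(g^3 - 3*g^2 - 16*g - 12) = (g + 3)/(g + 2)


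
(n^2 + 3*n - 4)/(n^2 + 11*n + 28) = (n - 1)/(n + 7)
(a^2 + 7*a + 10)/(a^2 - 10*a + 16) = (a^2 + 7*a + 10)/(a^2 - 10*a + 16)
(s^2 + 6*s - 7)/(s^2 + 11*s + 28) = (s - 1)/(s + 4)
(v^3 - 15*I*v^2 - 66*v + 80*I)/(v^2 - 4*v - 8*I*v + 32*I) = (v^2 - 7*I*v - 10)/(v - 4)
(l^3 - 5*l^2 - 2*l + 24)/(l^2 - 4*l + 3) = (l^2 - 2*l - 8)/(l - 1)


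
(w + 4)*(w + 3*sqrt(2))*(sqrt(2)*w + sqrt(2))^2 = 2*w^4 + 6*sqrt(2)*w^3 + 12*w^3 + 18*w^2 + 36*sqrt(2)*w^2 + 8*w + 54*sqrt(2)*w + 24*sqrt(2)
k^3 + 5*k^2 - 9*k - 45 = (k - 3)*(k + 3)*(k + 5)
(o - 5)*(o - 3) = o^2 - 8*o + 15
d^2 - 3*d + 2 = (d - 2)*(d - 1)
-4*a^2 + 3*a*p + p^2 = (-a + p)*(4*a + p)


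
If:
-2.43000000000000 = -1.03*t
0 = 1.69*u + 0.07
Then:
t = 2.36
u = -0.04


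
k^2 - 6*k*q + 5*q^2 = (k - 5*q)*(k - q)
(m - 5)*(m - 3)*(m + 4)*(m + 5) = m^4 + m^3 - 37*m^2 - 25*m + 300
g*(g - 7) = g^2 - 7*g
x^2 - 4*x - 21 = (x - 7)*(x + 3)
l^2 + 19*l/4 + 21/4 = (l + 7/4)*(l + 3)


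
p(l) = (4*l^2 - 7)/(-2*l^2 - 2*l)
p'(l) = 8*l/(-2*l^2 - 2*l) + (4*l + 2)*(4*l^2 - 7)/(-2*l^2 - 2*l)^2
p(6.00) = -1.63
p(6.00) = -1.63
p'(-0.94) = 412.71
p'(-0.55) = -4.16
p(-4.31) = -2.36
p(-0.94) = -30.72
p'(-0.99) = 14996.43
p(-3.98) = -2.38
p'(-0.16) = -134.59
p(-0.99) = -155.54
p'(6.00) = -0.07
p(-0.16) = -25.66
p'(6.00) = -0.07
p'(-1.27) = 18.41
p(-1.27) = 0.80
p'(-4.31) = -0.05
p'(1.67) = -1.04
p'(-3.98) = -0.05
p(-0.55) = -11.70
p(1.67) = -0.47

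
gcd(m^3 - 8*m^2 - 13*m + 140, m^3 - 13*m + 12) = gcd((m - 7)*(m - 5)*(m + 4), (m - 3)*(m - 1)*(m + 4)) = m + 4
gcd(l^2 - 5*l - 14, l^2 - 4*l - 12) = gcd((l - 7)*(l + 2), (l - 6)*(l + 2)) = l + 2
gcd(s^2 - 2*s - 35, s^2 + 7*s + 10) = s + 5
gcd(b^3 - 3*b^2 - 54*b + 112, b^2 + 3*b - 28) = b + 7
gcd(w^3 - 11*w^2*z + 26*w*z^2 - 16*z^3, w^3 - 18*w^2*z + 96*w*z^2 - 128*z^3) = w^2 - 10*w*z + 16*z^2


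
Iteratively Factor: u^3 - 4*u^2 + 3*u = (u - 3)*(u^2 - u) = (u - 3)*(u - 1)*(u)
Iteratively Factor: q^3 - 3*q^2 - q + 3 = (q + 1)*(q^2 - 4*q + 3) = (q - 3)*(q + 1)*(q - 1)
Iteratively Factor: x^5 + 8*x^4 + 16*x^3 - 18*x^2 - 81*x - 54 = (x + 3)*(x^4 + 5*x^3 + x^2 - 21*x - 18) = (x + 1)*(x + 3)*(x^3 + 4*x^2 - 3*x - 18) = (x + 1)*(x + 3)^2*(x^2 + x - 6) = (x - 2)*(x + 1)*(x + 3)^2*(x + 3)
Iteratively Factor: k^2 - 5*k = (k - 5)*(k)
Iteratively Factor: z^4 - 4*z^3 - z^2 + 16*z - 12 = (z - 3)*(z^3 - z^2 - 4*z + 4) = (z - 3)*(z - 2)*(z^2 + z - 2) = (z - 3)*(z - 2)*(z - 1)*(z + 2)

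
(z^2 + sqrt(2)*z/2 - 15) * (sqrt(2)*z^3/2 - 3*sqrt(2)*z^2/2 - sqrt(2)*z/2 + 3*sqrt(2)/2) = sqrt(2)*z^5/2 - 3*sqrt(2)*z^4/2 + z^4/2 - 8*sqrt(2)*z^3 - 3*z^3/2 - z^2/2 + 24*sqrt(2)*z^2 + 3*z/2 + 15*sqrt(2)*z/2 - 45*sqrt(2)/2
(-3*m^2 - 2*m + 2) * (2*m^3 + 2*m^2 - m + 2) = -6*m^5 - 10*m^4 + 3*m^3 - 6*m + 4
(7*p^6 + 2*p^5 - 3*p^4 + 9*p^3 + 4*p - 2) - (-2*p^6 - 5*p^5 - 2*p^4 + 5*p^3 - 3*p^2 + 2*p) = 9*p^6 + 7*p^5 - p^4 + 4*p^3 + 3*p^2 + 2*p - 2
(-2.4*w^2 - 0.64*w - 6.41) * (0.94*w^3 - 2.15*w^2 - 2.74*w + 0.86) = -2.256*w^5 + 4.5584*w^4 + 1.9266*w^3 + 13.4711*w^2 + 17.013*w - 5.5126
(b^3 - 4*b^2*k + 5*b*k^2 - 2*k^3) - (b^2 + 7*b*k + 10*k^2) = b^3 - 4*b^2*k - b^2 + 5*b*k^2 - 7*b*k - 2*k^3 - 10*k^2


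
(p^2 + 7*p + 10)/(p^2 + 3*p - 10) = (p + 2)/(p - 2)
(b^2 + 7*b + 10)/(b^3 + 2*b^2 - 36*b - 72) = (b + 5)/(b^2 - 36)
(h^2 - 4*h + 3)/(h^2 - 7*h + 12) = (h - 1)/(h - 4)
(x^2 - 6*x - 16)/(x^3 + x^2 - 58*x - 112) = 1/(x + 7)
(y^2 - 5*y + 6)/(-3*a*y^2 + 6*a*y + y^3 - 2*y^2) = (y - 3)/(y*(-3*a + y))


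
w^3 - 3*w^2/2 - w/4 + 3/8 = (w - 3/2)*(w - 1/2)*(w + 1/2)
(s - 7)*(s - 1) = s^2 - 8*s + 7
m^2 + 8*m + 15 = (m + 3)*(m + 5)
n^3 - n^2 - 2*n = n*(n - 2)*(n + 1)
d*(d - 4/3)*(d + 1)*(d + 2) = d^4 + 5*d^3/3 - 2*d^2 - 8*d/3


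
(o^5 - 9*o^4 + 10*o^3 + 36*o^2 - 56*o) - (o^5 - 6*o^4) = -3*o^4 + 10*o^3 + 36*o^2 - 56*o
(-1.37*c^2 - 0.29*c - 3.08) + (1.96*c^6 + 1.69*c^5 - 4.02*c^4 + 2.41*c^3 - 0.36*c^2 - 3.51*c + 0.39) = 1.96*c^6 + 1.69*c^5 - 4.02*c^4 + 2.41*c^3 - 1.73*c^2 - 3.8*c - 2.69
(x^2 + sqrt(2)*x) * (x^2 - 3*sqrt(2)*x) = x^4 - 2*sqrt(2)*x^3 - 6*x^2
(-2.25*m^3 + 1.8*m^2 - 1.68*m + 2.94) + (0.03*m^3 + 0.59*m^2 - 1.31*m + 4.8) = -2.22*m^3 + 2.39*m^2 - 2.99*m + 7.74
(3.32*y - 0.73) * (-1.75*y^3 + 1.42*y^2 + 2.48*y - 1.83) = -5.81*y^4 + 5.9919*y^3 + 7.197*y^2 - 7.886*y + 1.3359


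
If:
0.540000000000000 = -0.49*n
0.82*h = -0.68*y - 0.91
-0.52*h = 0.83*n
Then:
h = 1.76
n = -1.10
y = -3.46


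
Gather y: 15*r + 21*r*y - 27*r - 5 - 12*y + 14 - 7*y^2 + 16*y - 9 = -12*r - 7*y^2 + y*(21*r + 4)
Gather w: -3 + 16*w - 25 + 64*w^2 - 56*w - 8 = 64*w^2 - 40*w - 36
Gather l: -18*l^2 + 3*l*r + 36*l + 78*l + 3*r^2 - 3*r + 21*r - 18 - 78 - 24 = -18*l^2 + l*(3*r + 114) + 3*r^2 + 18*r - 120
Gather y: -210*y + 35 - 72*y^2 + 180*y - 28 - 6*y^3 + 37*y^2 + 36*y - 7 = -6*y^3 - 35*y^2 + 6*y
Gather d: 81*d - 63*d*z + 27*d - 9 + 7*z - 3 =d*(108 - 63*z) + 7*z - 12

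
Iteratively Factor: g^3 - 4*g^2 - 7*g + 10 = (g + 2)*(g^2 - 6*g + 5) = (g - 1)*(g + 2)*(g - 5)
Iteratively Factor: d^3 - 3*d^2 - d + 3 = (d - 1)*(d^2 - 2*d - 3) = (d - 3)*(d - 1)*(d + 1)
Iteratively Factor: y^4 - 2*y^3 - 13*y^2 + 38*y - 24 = (y + 4)*(y^3 - 6*y^2 + 11*y - 6) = (y - 2)*(y + 4)*(y^2 - 4*y + 3) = (y - 3)*(y - 2)*(y + 4)*(y - 1)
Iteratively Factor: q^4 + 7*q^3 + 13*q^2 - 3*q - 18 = (q + 2)*(q^3 + 5*q^2 + 3*q - 9) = (q + 2)*(q + 3)*(q^2 + 2*q - 3) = (q - 1)*(q + 2)*(q + 3)*(q + 3)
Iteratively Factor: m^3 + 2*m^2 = (m + 2)*(m^2) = m*(m + 2)*(m)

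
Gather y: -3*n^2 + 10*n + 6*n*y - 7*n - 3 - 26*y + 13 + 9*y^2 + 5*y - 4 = -3*n^2 + 3*n + 9*y^2 + y*(6*n - 21) + 6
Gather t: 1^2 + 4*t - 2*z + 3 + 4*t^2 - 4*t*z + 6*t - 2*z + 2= 4*t^2 + t*(10 - 4*z) - 4*z + 6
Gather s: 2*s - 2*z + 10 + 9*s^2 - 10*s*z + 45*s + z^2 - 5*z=9*s^2 + s*(47 - 10*z) + z^2 - 7*z + 10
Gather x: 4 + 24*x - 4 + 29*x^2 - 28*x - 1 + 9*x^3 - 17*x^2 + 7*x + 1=9*x^3 + 12*x^2 + 3*x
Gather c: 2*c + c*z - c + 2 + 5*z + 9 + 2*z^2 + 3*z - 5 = c*(z + 1) + 2*z^2 + 8*z + 6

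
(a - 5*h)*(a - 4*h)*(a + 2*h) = a^3 - 7*a^2*h + 2*a*h^2 + 40*h^3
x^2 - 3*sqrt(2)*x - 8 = (x - 4*sqrt(2))*(x + sqrt(2))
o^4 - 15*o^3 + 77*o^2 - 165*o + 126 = (o - 7)*(o - 3)^2*(o - 2)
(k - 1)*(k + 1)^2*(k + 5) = k^4 + 6*k^3 + 4*k^2 - 6*k - 5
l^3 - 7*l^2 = l^2*(l - 7)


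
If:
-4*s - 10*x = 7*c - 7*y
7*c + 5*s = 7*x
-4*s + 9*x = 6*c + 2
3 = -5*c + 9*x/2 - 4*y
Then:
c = -333/376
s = 721/376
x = 91/188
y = 339/376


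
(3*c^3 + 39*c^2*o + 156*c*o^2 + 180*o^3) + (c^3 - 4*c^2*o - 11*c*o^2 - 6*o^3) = 4*c^3 + 35*c^2*o + 145*c*o^2 + 174*o^3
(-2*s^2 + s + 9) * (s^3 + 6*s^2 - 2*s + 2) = -2*s^5 - 11*s^4 + 19*s^3 + 48*s^2 - 16*s + 18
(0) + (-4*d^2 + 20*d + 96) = -4*d^2 + 20*d + 96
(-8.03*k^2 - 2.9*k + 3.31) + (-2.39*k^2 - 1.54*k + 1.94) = -10.42*k^2 - 4.44*k + 5.25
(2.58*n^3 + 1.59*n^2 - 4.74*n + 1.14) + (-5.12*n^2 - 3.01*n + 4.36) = 2.58*n^3 - 3.53*n^2 - 7.75*n + 5.5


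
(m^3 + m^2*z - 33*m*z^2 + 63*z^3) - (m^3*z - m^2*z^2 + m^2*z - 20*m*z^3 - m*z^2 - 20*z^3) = -m^3*z + m^3 + m^2*z^2 + 20*m*z^3 - 32*m*z^2 + 83*z^3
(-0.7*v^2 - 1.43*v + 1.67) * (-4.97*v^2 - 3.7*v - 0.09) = 3.479*v^4 + 9.6971*v^3 - 2.9459*v^2 - 6.0503*v - 0.1503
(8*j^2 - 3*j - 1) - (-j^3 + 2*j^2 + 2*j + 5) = j^3 + 6*j^2 - 5*j - 6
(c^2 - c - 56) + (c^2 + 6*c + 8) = 2*c^2 + 5*c - 48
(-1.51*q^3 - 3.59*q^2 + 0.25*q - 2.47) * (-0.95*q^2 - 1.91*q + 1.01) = 1.4345*q^5 + 6.2946*q^4 + 5.0943*q^3 - 1.7569*q^2 + 4.9702*q - 2.4947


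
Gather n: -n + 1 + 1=2 - n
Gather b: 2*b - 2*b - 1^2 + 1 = 0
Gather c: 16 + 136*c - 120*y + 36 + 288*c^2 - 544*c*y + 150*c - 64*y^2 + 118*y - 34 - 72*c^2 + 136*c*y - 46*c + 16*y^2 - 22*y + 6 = 216*c^2 + c*(240 - 408*y) - 48*y^2 - 24*y + 24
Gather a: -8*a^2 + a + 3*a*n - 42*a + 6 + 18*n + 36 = -8*a^2 + a*(3*n - 41) + 18*n + 42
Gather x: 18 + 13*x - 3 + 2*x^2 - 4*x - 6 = 2*x^2 + 9*x + 9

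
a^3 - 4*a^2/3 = a^2*(a - 4/3)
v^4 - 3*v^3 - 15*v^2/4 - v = v*(v - 4)*(v + 1/2)^2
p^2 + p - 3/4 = (p - 1/2)*(p + 3/2)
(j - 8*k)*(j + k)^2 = j^3 - 6*j^2*k - 15*j*k^2 - 8*k^3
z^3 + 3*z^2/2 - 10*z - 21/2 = (z - 3)*(z + 1)*(z + 7/2)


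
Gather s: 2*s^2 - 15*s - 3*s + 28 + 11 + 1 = 2*s^2 - 18*s + 40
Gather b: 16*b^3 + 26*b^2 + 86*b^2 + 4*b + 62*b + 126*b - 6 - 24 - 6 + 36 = 16*b^3 + 112*b^2 + 192*b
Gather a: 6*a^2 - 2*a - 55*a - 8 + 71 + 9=6*a^2 - 57*a + 72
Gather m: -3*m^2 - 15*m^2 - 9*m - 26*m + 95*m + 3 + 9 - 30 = -18*m^2 + 60*m - 18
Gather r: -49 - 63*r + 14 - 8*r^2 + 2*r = -8*r^2 - 61*r - 35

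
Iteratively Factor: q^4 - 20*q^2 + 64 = (q - 2)*(q^3 + 2*q^2 - 16*q - 32) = (q - 4)*(q - 2)*(q^2 + 6*q + 8) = (q - 4)*(q - 2)*(q + 4)*(q + 2)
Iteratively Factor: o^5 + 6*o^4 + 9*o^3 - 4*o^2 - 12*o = (o)*(o^4 + 6*o^3 + 9*o^2 - 4*o - 12) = o*(o + 2)*(o^3 + 4*o^2 + o - 6) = o*(o - 1)*(o + 2)*(o^2 + 5*o + 6) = o*(o - 1)*(o + 2)*(o + 3)*(o + 2)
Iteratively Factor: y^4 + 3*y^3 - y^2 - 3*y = (y + 1)*(y^3 + 2*y^2 - 3*y) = (y - 1)*(y + 1)*(y^2 + 3*y) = y*(y - 1)*(y + 1)*(y + 3)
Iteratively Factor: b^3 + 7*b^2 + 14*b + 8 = (b + 1)*(b^2 + 6*b + 8) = (b + 1)*(b + 4)*(b + 2)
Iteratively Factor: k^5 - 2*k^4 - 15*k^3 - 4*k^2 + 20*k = (k - 5)*(k^4 + 3*k^3 - 4*k) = (k - 5)*(k - 1)*(k^3 + 4*k^2 + 4*k) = k*(k - 5)*(k - 1)*(k^2 + 4*k + 4) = k*(k - 5)*(k - 1)*(k + 2)*(k + 2)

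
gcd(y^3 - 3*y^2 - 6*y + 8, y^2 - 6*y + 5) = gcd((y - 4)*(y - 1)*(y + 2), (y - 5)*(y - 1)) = y - 1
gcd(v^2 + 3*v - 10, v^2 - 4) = v - 2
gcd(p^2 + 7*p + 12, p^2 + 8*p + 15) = p + 3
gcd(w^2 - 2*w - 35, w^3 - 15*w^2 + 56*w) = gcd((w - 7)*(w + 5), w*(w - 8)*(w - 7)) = w - 7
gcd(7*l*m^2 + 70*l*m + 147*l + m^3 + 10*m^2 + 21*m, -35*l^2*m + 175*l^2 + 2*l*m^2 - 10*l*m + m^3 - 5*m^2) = 7*l + m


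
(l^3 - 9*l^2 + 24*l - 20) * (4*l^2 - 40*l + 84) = 4*l^5 - 76*l^4 + 540*l^3 - 1796*l^2 + 2816*l - 1680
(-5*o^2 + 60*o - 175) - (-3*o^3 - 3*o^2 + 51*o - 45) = 3*o^3 - 2*o^2 + 9*o - 130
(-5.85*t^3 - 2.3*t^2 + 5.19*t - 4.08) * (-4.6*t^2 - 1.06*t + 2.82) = 26.91*t^5 + 16.781*t^4 - 37.933*t^3 + 6.7806*t^2 + 18.9606*t - 11.5056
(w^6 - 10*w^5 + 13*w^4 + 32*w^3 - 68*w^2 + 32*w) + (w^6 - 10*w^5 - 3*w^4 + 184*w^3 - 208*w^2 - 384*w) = 2*w^6 - 20*w^5 + 10*w^4 + 216*w^3 - 276*w^2 - 352*w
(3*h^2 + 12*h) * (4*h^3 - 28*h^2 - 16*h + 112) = 12*h^5 - 36*h^4 - 384*h^3 + 144*h^2 + 1344*h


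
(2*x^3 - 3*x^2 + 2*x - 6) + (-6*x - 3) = 2*x^3 - 3*x^2 - 4*x - 9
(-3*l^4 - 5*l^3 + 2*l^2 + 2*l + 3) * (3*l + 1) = -9*l^5 - 18*l^4 + l^3 + 8*l^2 + 11*l + 3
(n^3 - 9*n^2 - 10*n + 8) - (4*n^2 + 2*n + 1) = n^3 - 13*n^2 - 12*n + 7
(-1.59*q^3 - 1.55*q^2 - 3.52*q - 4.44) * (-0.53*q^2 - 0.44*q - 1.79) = 0.8427*q^5 + 1.5211*q^4 + 5.3937*q^3 + 6.6765*q^2 + 8.2544*q + 7.9476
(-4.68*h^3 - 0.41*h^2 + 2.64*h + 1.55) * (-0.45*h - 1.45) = 2.106*h^4 + 6.9705*h^3 - 0.5935*h^2 - 4.5255*h - 2.2475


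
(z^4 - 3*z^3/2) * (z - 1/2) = z^5 - 2*z^4 + 3*z^3/4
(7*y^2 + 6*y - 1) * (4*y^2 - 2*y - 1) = 28*y^4 + 10*y^3 - 23*y^2 - 4*y + 1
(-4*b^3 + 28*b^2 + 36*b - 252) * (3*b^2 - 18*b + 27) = -12*b^5 + 156*b^4 - 504*b^3 - 648*b^2 + 5508*b - 6804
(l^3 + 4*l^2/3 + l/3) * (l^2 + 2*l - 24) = l^5 + 10*l^4/3 - 21*l^3 - 94*l^2/3 - 8*l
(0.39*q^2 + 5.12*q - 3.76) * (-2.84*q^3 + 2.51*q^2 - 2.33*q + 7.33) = -1.1076*q^5 - 13.5619*q^4 + 22.6209*q^3 - 18.5085*q^2 + 46.2904*q - 27.5608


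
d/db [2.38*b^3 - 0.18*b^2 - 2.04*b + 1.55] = 7.14*b^2 - 0.36*b - 2.04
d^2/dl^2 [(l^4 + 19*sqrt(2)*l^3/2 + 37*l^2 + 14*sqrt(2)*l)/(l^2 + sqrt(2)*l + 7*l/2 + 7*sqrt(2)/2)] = 2*(8*l^6 + 24*sqrt(2)*l^5 + 84*l^5 + 342*l^4 + 252*sqrt(2)*l^4 - 56*l^3 + 1683*sqrt(2)*l^3 - 1512*sqrt(2)*l^2 + 6762*l^2 - 2352*l + 5586*sqrt(2)*l - 784*sqrt(2) + 4508)/(8*l^6 + 24*sqrt(2)*l^5 + 84*l^5 + 342*l^4 + 252*sqrt(2)*l^4 + 847*l^3 + 898*sqrt(2)*l^3 + 1197*sqrt(2)*l^2 + 1764*l^2 + 588*sqrt(2)*l + 2058*l + 686*sqrt(2))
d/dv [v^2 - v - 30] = 2*v - 1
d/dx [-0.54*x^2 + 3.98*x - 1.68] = 3.98 - 1.08*x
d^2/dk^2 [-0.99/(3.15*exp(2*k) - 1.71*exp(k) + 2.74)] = (-0.99*(6.3*exp(k) - 1.71)*(12.6*exp(k) - 3.42)*exp(k) + (12.474*exp(k) - 1.6929)*(3.15*exp(2*k) - 1.71*exp(k) + 2.74))*exp(k)/(3.15*exp(2*k) - 1.71*exp(k) + 2.74)^3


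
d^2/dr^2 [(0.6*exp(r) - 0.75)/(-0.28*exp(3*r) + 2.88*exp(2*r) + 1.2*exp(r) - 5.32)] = (-0.18816*exp(6*r) + 1.98072*exp(5*r) - 12.43584*exp(4*r) + 38.07168*exp(3*r) - 57.43656*exp(2*r) + 43.2144*exp(r) - 12.19344)*exp(r)/(0.021952*exp(9*r) - 0.677376*exp(8*r) + 6.685056*exp(7*r) - 16.830528*exp(6*r) - 54.390528*exp(5*r) + 109.211904*exp(4*r) + 132.361536*exp(3*r) - 221.550336*exp(2*r) - 101.88864*exp(r) + 150.568768)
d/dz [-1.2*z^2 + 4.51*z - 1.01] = 4.51 - 2.4*z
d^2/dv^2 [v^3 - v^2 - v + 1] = 6*v - 2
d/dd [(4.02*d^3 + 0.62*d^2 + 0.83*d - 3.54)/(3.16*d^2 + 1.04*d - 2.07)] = (12.7032*d^4 + 8.3616*d^3 - 26.9422*d^2 + 19.806*d + 1.9635)/(9.9856*d^4 + 6.5728*d^3 - 12.0008*d^2 - 4.3056*d + 4.2849)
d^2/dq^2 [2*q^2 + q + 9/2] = 4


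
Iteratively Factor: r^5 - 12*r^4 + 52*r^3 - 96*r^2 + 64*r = (r)*(r^4 - 12*r^3 + 52*r^2 - 96*r + 64) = r*(r - 4)*(r^3 - 8*r^2 + 20*r - 16) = r*(r - 4)*(r - 2)*(r^2 - 6*r + 8) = r*(r - 4)^2*(r - 2)*(r - 2)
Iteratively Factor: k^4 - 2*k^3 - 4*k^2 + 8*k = (k - 2)*(k^3 - 4*k) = k*(k - 2)*(k^2 - 4) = k*(k - 2)^2*(k + 2)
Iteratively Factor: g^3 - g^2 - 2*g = (g + 1)*(g^2 - 2*g) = (g - 2)*(g + 1)*(g)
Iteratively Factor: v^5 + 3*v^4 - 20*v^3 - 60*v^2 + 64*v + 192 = (v - 2)*(v^4 + 5*v^3 - 10*v^2 - 80*v - 96) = (v - 2)*(v + 4)*(v^3 + v^2 - 14*v - 24) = (v - 2)*(v + 2)*(v + 4)*(v^2 - v - 12) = (v - 2)*(v + 2)*(v + 3)*(v + 4)*(v - 4)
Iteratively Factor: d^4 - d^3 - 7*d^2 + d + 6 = (d - 1)*(d^3 - 7*d - 6) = (d - 1)*(d + 1)*(d^2 - d - 6) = (d - 1)*(d + 1)*(d + 2)*(d - 3)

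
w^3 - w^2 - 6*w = w*(w - 3)*(w + 2)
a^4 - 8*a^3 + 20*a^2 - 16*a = a*(a - 4)*(a - 2)^2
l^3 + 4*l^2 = l^2*(l + 4)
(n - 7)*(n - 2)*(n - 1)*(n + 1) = n^4 - 9*n^3 + 13*n^2 + 9*n - 14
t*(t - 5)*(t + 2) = t^3 - 3*t^2 - 10*t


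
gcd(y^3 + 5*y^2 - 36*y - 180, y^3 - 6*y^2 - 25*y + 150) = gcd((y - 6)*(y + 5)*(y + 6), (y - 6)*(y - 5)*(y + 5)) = y^2 - y - 30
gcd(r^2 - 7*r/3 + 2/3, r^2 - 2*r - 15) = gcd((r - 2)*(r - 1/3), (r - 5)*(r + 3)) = 1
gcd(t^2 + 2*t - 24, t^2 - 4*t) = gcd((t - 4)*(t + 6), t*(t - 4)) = t - 4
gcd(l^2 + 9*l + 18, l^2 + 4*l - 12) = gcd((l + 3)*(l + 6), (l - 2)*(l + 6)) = l + 6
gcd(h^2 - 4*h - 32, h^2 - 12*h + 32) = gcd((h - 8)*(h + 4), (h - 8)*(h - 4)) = h - 8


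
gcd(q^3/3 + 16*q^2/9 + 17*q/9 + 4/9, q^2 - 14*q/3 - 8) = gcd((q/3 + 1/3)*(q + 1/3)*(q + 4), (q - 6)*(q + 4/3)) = 1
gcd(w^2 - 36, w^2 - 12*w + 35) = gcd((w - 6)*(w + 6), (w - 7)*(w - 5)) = 1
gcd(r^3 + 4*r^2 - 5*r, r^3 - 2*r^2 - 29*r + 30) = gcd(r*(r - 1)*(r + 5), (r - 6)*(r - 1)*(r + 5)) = r^2 + 4*r - 5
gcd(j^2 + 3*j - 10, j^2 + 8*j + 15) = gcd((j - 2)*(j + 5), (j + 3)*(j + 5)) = j + 5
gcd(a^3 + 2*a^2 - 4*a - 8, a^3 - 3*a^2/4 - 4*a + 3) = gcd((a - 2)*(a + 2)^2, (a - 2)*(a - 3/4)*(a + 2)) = a^2 - 4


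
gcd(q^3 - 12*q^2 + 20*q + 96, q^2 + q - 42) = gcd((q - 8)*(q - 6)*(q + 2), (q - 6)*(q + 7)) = q - 6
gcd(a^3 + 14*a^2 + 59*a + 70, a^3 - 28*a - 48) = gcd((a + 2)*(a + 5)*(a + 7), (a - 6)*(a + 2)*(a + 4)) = a + 2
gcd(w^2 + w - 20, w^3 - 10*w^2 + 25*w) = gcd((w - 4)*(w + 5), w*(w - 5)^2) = 1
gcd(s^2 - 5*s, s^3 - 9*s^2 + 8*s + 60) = s - 5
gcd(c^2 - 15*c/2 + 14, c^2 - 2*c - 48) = 1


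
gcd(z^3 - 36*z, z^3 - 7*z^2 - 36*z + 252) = z^2 - 36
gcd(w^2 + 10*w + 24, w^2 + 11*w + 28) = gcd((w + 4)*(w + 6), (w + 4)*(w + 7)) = w + 4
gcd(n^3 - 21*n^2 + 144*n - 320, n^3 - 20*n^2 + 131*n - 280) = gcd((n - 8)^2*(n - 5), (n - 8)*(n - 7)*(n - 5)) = n^2 - 13*n + 40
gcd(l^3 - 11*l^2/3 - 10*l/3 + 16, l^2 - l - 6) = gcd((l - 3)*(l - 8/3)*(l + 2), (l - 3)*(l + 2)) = l^2 - l - 6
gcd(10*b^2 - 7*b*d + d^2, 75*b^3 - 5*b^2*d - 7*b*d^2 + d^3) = 5*b - d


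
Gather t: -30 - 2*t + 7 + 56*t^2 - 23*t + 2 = 56*t^2 - 25*t - 21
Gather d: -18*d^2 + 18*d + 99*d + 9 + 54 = -18*d^2 + 117*d + 63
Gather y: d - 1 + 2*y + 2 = d + 2*y + 1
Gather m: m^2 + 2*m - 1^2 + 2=m^2 + 2*m + 1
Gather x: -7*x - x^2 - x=-x^2 - 8*x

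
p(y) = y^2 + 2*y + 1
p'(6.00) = 14.00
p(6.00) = 49.00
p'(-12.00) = -22.00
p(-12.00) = 121.00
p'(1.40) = 4.80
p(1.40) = 5.76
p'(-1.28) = -0.56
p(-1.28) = 0.08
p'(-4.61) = -7.22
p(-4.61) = 13.03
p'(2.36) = 6.72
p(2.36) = 11.29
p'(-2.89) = -3.78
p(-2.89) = 3.57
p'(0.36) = 2.72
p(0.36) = 1.85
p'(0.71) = 3.42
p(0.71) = 2.92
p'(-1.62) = -1.24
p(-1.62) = 0.38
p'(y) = 2*y + 2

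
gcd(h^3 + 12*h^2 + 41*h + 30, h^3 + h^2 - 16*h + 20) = h + 5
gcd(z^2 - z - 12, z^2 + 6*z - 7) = 1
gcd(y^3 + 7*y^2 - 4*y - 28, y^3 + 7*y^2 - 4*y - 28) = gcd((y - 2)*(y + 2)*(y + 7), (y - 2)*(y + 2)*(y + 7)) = y^3 + 7*y^2 - 4*y - 28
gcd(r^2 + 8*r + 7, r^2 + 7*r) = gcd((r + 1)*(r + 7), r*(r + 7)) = r + 7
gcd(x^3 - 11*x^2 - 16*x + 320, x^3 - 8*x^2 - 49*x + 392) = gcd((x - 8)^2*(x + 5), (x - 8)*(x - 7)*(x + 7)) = x - 8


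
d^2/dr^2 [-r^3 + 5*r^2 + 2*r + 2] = 10 - 6*r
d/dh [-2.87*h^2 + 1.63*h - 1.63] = 1.63 - 5.74*h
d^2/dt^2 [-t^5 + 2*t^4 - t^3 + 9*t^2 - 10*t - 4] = -20*t^3 + 24*t^2 - 6*t + 18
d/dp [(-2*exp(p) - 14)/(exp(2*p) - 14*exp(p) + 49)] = 2*(exp(p) + 21)*exp(p)/(exp(3*p) - 21*exp(2*p) + 147*exp(p) - 343)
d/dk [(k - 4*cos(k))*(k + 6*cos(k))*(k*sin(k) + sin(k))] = -(k + 1)*(k - 4*cos(k))*(6*sin(k) - 1)*sin(k) + (k + 1)*(k + 6*cos(k))*(4*sin(k) + 1)*sin(k) + (k - 4*cos(k))*(k + 6*cos(k))*(k*cos(k) + sqrt(2)*sin(k + pi/4))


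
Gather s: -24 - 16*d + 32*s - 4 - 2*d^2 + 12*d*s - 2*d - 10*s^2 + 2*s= -2*d^2 - 18*d - 10*s^2 + s*(12*d + 34) - 28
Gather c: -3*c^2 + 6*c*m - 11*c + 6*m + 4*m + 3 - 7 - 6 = -3*c^2 + c*(6*m - 11) + 10*m - 10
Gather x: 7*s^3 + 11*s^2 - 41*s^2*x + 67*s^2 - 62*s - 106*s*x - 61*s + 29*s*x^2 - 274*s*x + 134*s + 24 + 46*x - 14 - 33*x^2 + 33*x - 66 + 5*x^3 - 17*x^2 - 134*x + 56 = 7*s^3 + 78*s^2 + 11*s + 5*x^3 + x^2*(29*s - 50) + x*(-41*s^2 - 380*s - 55)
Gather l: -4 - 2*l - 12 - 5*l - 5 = -7*l - 21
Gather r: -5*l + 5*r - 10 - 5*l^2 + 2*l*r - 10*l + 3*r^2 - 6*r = -5*l^2 - 15*l + 3*r^2 + r*(2*l - 1) - 10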